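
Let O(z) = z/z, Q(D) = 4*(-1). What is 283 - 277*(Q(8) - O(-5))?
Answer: 1668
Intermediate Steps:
Q(D) = -4
O(z) = 1
283 - 277*(Q(8) - O(-5)) = 283 - 277*(-4 - 1*1) = 283 - 277*(-4 - 1) = 283 - 277*(-5) = 283 + 1385 = 1668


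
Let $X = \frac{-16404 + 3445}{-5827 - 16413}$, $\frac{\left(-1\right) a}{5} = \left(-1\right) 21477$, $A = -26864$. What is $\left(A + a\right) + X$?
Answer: $\frac{1790799999}{22240} \approx 80522.0$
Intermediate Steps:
$a = 107385$ ($a = - 5 \left(\left(-1\right) 21477\right) = \left(-5\right) \left(-21477\right) = 107385$)
$X = \frac{12959}{22240}$ ($X = - \frac{12959}{-22240} = \left(-12959\right) \left(- \frac{1}{22240}\right) = \frac{12959}{22240} \approx 0.58269$)
$\left(A + a\right) + X = \left(-26864 + 107385\right) + \frac{12959}{22240} = 80521 + \frac{12959}{22240} = \frac{1790799999}{22240}$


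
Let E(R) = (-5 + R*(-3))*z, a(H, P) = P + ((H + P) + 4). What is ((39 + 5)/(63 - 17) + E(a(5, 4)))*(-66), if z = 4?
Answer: 338580/23 ≈ 14721.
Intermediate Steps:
a(H, P) = 4 + H + 2*P (a(H, P) = P + (4 + H + P) = 4 + H + 2*P)
E(R) = -20 - 12*R (E(R) = (-5 + R*(-3))*4 = (-5 - 3*R)*4 = -20 - 12*R)
((39 + 5)/(63 - 17) + E(a(5, 4)))*(-66) = ((39 + 5)/(63 - 17) + (-20 - 12*(4 + 5 + 2*4)))*(-66) = (44/46 + (-20 - 12*(4 + 5 + 8)))*(-66) = (44*(1/46) + (-20 - 12*17))*(-66) = (22/23 + (-20 - 204))*(-66) = (22/23 - 224)*(-66) = -5130/23*(-66) = 338580/23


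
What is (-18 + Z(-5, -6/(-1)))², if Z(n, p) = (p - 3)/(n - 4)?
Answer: 3025/9 ≈ 336.11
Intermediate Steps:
Z(n, p) = (-3 + p)/(-4 + n)
(-18 + Z(-5, -6/(-1)))² = (-18 + (-3 - 6/(-1))/(-4 - 5))² = (-18 + (-3 - 6*(-1))/(-9))² = (-18 - (-3 + 6)/9)² = (-18 - ⅑*3)² = (-18 - ⅓)² = (-55/3)² = 3025/9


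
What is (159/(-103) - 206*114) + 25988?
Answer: 257753/103 ≈ 2502.5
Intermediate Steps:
(159/(-103) - 206*114) + 25988 = (159*(-1/103) - 23484) + 25988 = (-159/103 - 23484) + 25988 = -2419011/103 + 25988 = 257753/103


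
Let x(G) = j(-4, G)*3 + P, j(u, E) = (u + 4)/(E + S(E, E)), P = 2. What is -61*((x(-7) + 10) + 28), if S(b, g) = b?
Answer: -2440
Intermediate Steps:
j(u, E) = (4 + u)/(2*E) (j(u, E) = (u + 4)/(E + E) = (4 + u)/((2*E)) = (4 + u)*(1/(2*E)) = (4 + u)/(2*E))
x(G) = 2 (x(G) = ((4 - 4)/(2*G))*3 + 2 = ((½)*0/G)*3 + 2 = 0*3 + 2 = 0 + 2 = 2)
-61*((x(-7) + 10) + 28) = -61*((2 + 10) + 28) = -61*(12 + 28) = -61*40 = -2440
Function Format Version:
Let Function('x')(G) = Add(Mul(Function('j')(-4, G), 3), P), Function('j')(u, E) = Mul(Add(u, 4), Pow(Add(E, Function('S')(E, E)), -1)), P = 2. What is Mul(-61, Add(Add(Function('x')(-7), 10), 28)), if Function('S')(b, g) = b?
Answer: -2440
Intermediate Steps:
Function('j')(u, E) = Mul(Rational(1, 2), Pow(E, -1), Add(4, u)) (Function('j')(u, E) = Mul(Add(u, 4), Pow(Add(E, E), -1)) = Mul(Add(4, u), Pow(Mul(2, E), -1)) = Mul(Add(4, u), Mul(Rational(1, 2), Pow(E, -1))) = Mul(Rational(1, 2), Pow(E, -1), Add(4, u)))
Function('x')(G) = 2 (Function('x')(G) = Add(Mul(Mul(Rational(1, 2), Pow(G, -1), Add(4, -4)), 3), 2) = Add(Mul(Mul(Rational(1, 2), Pow(G, -1), 0), 3), 2) = Add(Mul(0, 3), 2) = Add(0, 2) = 2)
Mul(-61, Add(Add(Function('x')(-7), 10), 28)) = Mul(-61, Add(Add(2, 10), 28)) = Mul(-61, Add(12, 28)) = Mul(-61, 40) = -2440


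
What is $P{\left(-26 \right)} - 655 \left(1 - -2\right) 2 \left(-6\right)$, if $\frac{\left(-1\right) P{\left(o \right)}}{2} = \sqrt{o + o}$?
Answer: $23580 - 4 i \sqrt{13} \approx 23580.0 - 14.422 i$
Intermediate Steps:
$P{\left(o \right)} = - 2 \sqrt{2} \sqrt{o}$ ($P{\left(o \right)} = - 2 \sqrt{o + o} = - 2 \sqrt{2 o} = - 2 \sqrt{2} \sqrt{o}$)
$P{\left(-26 \right)} - 655 \left(1 - -2\right) 2 \left(-6\right) = - 2 \sqrt{2} \sqrt{-26} - 655 \left(1 - -2\right) 2 \left(-6\right) = - 2 \sqrt{2} i \sqrt{26} - 655 \left(1 + 2\right) 2 \left(-6\right) = - 4 i \sqrt{13} - 655 \cdot 3 \cdot 2 \left(-6\right) = - 4 i \sqrt{13} - 655 \cdot 6 \left(-6\right) = - 4 i \sqrt{13} - -23580 = - 4 i \sqrt{13} + 23580 = 23580 - 4 i \sqrt{13}$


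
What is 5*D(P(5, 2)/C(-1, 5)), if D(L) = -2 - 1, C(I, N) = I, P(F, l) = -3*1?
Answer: -15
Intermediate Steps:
P(F, l) = -3
D(L) = -3
5*D(P(5, 2)/C(-1, 5)) = 5*(-3) = -15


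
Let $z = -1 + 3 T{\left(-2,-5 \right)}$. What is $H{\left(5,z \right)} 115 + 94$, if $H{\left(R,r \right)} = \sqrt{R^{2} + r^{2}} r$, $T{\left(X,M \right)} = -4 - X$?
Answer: $94 - 805 \sqrt{74} \approx -6830.9$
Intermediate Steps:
$z = -7$ ($z = -1 + 3 \left(-4 - -2\right) = -1 + 3 \left(-4 + 2\right) = -1 + 3 \left(-2\right) = -1 - 6 = -7$)
$H{\left(R,r \right)} = r \sqrt{R^{2} + r^{2}}$
$H{\left(5,z \right)} 115 + 94 = - 7 \sqrt{5^{2} + \left(-7\right)^{2}} \cdot 115 + 94 = - 7 \sqrt{25 + 49} \cdot 115 + 94 = - 7 \sqrt{74} \cdot 115 + 94 = - 805 \sqrt{74} + 94 = 94 - 805 \sqrt{74}$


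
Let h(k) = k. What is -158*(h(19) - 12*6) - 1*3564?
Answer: 4810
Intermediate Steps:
-158*(h(19) - 12*6) - 1*3564 = -158*(19 - 12*6) - 1*3564 = -158*(19 - 72) - 3564 = -158*(-53) - 3564 = 8374 - 3564 = 4810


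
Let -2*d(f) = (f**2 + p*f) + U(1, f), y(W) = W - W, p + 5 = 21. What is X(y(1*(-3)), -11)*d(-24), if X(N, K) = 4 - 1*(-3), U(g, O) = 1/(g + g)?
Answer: -2695/4 ≈ -673.75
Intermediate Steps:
p = 16 (p = -5 + 21 = 16)
U(g, O) = 1/(2*g)
y(W) = 0
d(f) = -1/4 - 8*f - f**2/2 (d(f) = -((f**2 + 16*f) + (1/2)/1)/2 = -((f**2 + 16*f) + (1/2)*1)/2 = -((f**2 + 16*f) + 1/2)/2 = -(1/2 + f**2 + 16*f)/2 = -1/4 - 8*f - f**2/2)
X(N, K) = 7 (X(N, K) = 4 + 3 = 7)
X(y(1*(-3)), -11)*d(-24) = 7*(-1/4 - 8*(-24) - 1/2*(-24)**2) = 7*(-1/4 + 192 - 1/2*576) = 7*(-1/4 + 192 - 288) = 7*(-385/4) = -2695/4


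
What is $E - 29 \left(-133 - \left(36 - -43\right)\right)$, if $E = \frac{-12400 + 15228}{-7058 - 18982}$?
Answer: $\frac{5717539}{930} \approx 6147.9$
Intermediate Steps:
$E = - \frac{101}{930}$ ($E = \frac{2828}{-26040} = 2828 \left(- \frac{1}{26040}\right) = - \frac{101}{930} \approx -0.1086$)
$E - 29 \left(-133 - \left(36 - -43\right)\right) = - \frac{101}{930} - 29 \left(-133 - \left(36 - -43\right)\right) = - \frac{101}{930} - 29 \left(-133 - \left(36 + 43\right)\right) = - \frac{101}{930} - 29 \left(-133 - 79\right) = - \frac{101}{930} - 29 \left(-212\right) = - \frac{101}{930} - -6148 = - \frac{101}{930} + 6148 = \frac{5717539}{930}$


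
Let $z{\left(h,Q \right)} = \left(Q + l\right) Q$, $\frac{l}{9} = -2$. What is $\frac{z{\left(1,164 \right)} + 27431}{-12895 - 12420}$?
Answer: $- \frac{10275}{5063} \approx -2.0294$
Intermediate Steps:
$l = -18$ ($l = 9 \left(-2\right) = -18$)
$z{\left(h,Q \right)} = Q \left(-18 + Q\right)$ ($z{\left(h,Q \right)} = \left(Q - 18\right) Q = \left(-18 + Q\right) Q = Q \left(-18 + Q\right)$)
$\frac{z{\left(1,164 \right)} + 27431}{-12895 - 12420} = \frac{164 \left(-18 + 164\right) + 27431}{-12895 - 12420} = \frac{164 \cdot 146 + 27431}{-25315} = \left(23944 + 27431\right) \left(- \frac{1}{25315}\right) = 51375 \left(- \frac{1}{25315}\right) = - \frac{10275}{5063}$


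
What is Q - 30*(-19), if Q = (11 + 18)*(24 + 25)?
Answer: 1991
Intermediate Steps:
Q = 1421 (Q = 29*49 = 1421)
Q - 30*(-19) = 1421 - 30*(-19) = 1421 + 570 = 1991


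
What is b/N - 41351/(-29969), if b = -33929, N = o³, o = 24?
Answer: -445181977/414291456 ≈ -1.0746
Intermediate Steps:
N = 13824 (N = 24³ = 13824)
b/N - 41351/(-29969) = -33929/13824 - 41351/(-29969) = -33929*1/13824 - 41351*(-1/29969) = -33929/13824 + 41351/29969 = -445181977/414291456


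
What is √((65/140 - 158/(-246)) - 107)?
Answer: I*√314004117/1722 ≈ 10.29*I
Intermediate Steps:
√((65/140 - 158/(-246)) - 107) = √((65*(1/140) - 158*(-1/246)) - 107) = √((13/28 + 79/123) - 107) = √(3811/3444 - 107) = √(-364697/3444) = I*√314004117/1722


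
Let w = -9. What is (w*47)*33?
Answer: -13959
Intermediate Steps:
(w*47)*33 = -9*47*33 = -423*33 = -13959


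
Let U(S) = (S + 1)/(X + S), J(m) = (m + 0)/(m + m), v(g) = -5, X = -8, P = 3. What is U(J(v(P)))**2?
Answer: 1/25 ≈ 0.040000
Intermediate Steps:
J(m) = 1/2 (J(m) = m/((2*m)) = m*(1/(2*m)) = 1/2)
U(S) = (1 + S)/(-8 + S) (U(S) = (S + 1)/(-8 + S) = (1 + S)/(-8 + S))
U(J(v(P)))**2 = ((1 + 1/2)/(-8 + 1/2))**2 = ((3/2)/(-15/2))**2 = (-2/15*3/2)**2 = (-1/5)**2 = 1/25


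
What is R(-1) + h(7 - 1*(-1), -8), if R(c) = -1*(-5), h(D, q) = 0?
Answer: 5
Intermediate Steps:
R(c) = 5
R(-1) + h(7 - 1*(-1), -8) = 5 + 0 = 5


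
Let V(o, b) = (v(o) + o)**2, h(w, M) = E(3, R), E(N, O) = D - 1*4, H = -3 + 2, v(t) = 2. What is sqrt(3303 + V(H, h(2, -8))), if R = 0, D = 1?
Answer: 2*sqrt(826) ≈ 57.480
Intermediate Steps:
H = -1
E(N, O) = -3 (E(N, O) = 1 - 1*4 = 1 - 4 = -3)
h(w, M) = -3
V(o, b) = (2 + o)**2
sqrt(3303 + V(H, h(2, -8))) = sqrt(3303 + (2 - 1)**2) = sqrt(3303 + 1**2) = sqrt(3303 + 1) = sqrt(3304) = 2*sqrt(826)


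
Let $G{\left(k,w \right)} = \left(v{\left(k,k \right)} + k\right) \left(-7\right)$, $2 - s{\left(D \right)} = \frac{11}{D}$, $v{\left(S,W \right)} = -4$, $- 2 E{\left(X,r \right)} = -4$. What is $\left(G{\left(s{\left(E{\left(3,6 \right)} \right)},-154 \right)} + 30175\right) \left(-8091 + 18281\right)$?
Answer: $308018225$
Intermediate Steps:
$E{\left(X,r \right)} = 2$ ($E{\left(X,r \right)} = \left(- \frac{1}{2}\right) \left(-4\right) = 2$)
$s{\left(D \right)} = 2 - \frac{11}{D}$
$G{\left(k,w \right)} = 28 - 7 k$ ($G{\left(k,w \right)} = \left(-4 + k\right) \left(-7\right) = 28 - 7 k$)
$\left(G{\left(s{\left(E{\left(3,6 \right)} \right)},-154 \right)} + 30175\right) \left(-8091 + 18281\right) = \left(\left(28 - 7 \left(2 - \frac{11}{2}\right)\right) + 30175\right) \left(-8091 + 18281\right) = \left(\left(28 - 7 \left(2 - \frac{11}{2}\right)\right) + 30175\right) 10190 = \left(\left(28 - - \frac{49}{2}\right) + 30175\right) 10190 = \left(\left(28 + \frac{49}{2}\right) + 30175\right) 10190 = \left(\frac{105}{2} + 30175\right) 10190 = \frac{60455}{2} \cdot 10190 = 308018225$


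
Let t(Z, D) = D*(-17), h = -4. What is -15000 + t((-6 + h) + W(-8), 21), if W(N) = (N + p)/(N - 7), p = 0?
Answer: -15357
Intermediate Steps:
W(N) = N/(-7 + N) (W(N) = (N + 0)/(N - 7) = N/(-7 + N))
t(Z, D) = -17*D
-15000 + t((-6 + h) + W(-8), 21) = -15000 - 17*21 = -15000 - 357 = -15357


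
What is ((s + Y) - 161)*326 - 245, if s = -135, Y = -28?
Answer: -105869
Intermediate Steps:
((s + Y) - 161)*326 - 245 = ((-135 - 28) - 161)*326 - 245 = (-163 - 161)*326 - 245 = -324*326 - 245 = -105624 - 245 = -105869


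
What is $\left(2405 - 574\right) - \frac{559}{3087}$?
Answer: $\frac{5651738}{3087} \approx 1830.8$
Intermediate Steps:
$\left(2405 - 574\right) - \frac{559}{3087} = 1831 - \frac{559}{3087} = \frac{5651738}{3087}$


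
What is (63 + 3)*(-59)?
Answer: -3894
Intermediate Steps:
(63 + 3)*(-59) = 66*(-59) = -3894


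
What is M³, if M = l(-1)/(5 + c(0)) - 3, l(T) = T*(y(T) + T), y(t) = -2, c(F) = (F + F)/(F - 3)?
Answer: -1728/125 ≈ -13.824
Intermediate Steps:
c(F) = 2*F/(-3 + F) (c(F) = (2*F)/(-3 + F) = 2*F/(-3 + F))
l(T) = T*(-2 + T)
M = -12/5 (M = (-(-2 - 1))/(5 + 2*0/(-3 + 0)) - 3 = (-1*(-3))/(5 + 2*0/(-3)) - 3 = 3/(5 + 2*0*(-⅓)) - 3 = 3/(5 + 0) - 3 = 3/5 - 3 = 3*(⅕) - 3 = ⅗ - 3 = -12/5 ≈ -2.4000)
M³ = (-12/5)³ = -1728/125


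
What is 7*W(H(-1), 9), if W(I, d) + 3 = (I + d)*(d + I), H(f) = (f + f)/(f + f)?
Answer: 679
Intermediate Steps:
H(f) = 1 (H(f) = (2*f)/((2*f)) = (2*f)*(1/(2*f)) = 1)
W(I, d) = -3 + (I + d)² (W(I, d) = -3 + (I + d)*(d + I) = -3 + (I + d)*(I + d) = -3 + (I + d)²)
7*W(H(-1), 9) = 7*(-3 + (1 + 9)²) = 7*(-3 + 10²) = 7*(-3 + 100) = 7*97 = 679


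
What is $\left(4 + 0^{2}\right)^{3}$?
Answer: $64$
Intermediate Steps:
$\left(4 + 0^{2}\right)^{3} = \left(4 + 0\right)^{3} = 4^{3} = 64$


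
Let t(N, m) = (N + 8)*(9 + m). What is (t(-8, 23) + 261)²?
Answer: 68121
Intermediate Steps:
t(N, m) = (8 + N)*(9 + m)
(t(-8, 23) + 261)² = ((72 + 8*23 + 9*(-8) - 8*23) + 261)² = ((72 + 184 - 72 - 184) + 261)² = (0 + 261)² = 261² = 68121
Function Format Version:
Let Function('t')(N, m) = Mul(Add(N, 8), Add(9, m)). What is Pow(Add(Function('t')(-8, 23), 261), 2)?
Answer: 68121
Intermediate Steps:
Function('t')(N, m) = Mul(Add(8, N), Add(9, m))
Pow(Add(Function('t')(-8, 23), 261), 2) = Pow(Add(Add(72, Mul(8, 23), Mul(9, -8), Mul(-8, 23)), 261), 2) = Pow(Add(Add(72, 184, -72, -184), 261), 2) = Pow(Add(0, 261), 2) = Pow(261, 2) = 68121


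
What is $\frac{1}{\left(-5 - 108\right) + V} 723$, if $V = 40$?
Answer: $- \frac{723}{73} \approx -9.9041$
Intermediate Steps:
$\frac{1}{\left(-5 - 108\right) + V} 723 = \frac{1}{\left(-5 - 108\right) + 40} \cdot 723 = \frac{1}{-113 + 40} \cdot 723 = \frac{1}{-73} \cdot 723 = \left(- \frac{1}{73}\right) 723 = - \frac{723}{73}$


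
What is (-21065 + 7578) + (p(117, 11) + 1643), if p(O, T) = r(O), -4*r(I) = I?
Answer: -47493/4 ≈ -11873.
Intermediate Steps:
r(I) = -I/4
p(O, T) = -O/4
(-21065 + 7578) + (p(117, 11) + 1643) = (-21065 + 7578) + (-1/4*117 + 1643) = -13487 + (-117/4 + 1643) = -13487 + 6455/4 = -47493/4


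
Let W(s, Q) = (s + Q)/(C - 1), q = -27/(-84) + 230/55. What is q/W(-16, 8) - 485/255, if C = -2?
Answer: -26797/125664 ≈ -0.21324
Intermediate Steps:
q = 1387/308 (q = -27*(-1/84) + 230*(1/55) = 9/28 + 46/11 = 1387/308 ≈ 4.5033)
W(s, Q) = -Q/3 - s/3 (W(s, Q) = (s + Q)/(-2 - 1) = (Q + s)/(-3) = (Q + s)*(-⅓) = -Q/3 - s/3)
q/W(-16, 8) - 485/255 = 1387/(308*(-⅓*8 - ⅓*(-16))) - 485/255 = 1387/(308*(-8/3 + 16/3)) - 485*1/255 = 1387/(308*(8/3)) - 97/51 = (1387/308)*(3/8) - 97/51 = 4161/2464 - 97/51 = -26797/125664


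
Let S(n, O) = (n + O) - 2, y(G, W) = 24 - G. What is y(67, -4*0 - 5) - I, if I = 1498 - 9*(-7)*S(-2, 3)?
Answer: -1478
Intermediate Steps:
S(n, O) = -2 + O + n (S(n, O) = (O + n) - 2 = -2 + O + n)
I = 1435 (I = 1498 - 9*(-7)*(-2 + 3 - 2) = 1498 - (-63)*(-1) = 1498 - 1*63 = 1498 - 63 = 1435)
y(67, -4*0 - 5) - I = (24 - 1*67) - 1*1435 = (24 - 67) - 1435 = -43 - 1435 = -1478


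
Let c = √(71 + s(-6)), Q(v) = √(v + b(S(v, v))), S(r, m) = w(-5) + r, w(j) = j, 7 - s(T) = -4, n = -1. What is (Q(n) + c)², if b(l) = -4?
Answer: 77 + 2*I*√410 ≈ 77.0 + 40.497*I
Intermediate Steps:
s(T) = 11 (s(T) = 7 - 1*(-4) = 7 + 4 = 11)
S(r, m) = -5 + r
Q(v) = √(-4 + v) (Q(v) = √(v - 4) = √(-4 + v))
c = √82 (c = √(71 + 11) = √82 ≈ 9.0554)
(Q(n) + c)² = (√(-4 - 1) + √82)² = (√(-5) + √82)² = (I*√5 + √82)² = (√82 + I*√5)²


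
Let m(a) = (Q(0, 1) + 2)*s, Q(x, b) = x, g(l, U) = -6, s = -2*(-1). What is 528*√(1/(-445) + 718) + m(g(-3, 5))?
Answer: 4 + 1584*√15797945/445 ≈ 14152.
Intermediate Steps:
s = 2
m(a) = 4 (m(a) = (0 + 2)*2 = 2*2 = 4)
528*√(1/(-445) + 718) + m(g(-3, 5)) = 528*√(1/(-445) + 718) + 4 = 528*√(-1/445 + 718) + 4 = 528*√(319509/445) + 4 = 528*(3*√15797945/445) + 4 = 1584*√15797945/445 + 4 = 4 + 1584*√15797945/445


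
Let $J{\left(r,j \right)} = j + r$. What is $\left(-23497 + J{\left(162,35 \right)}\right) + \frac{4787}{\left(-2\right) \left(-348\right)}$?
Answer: $- \frac{16212013}{696} \approx -23293.0$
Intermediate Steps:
$\left(-23497 + J{\left(162,35 \right)}\right) + \frac{4787}{\left(-2\right) \left(-348\right)} = \left(-23497 + \left(35 + 162\right)\right) + \frac{4787}{\left(-2\right) \left(-348\right)} = \left(-23497 + 197\right) + \frac{4787}{696} = -23300 + 4787 \cdot \frac{1}{696} = -23300 + \frac{4787}{696} = - \frac{16212013}{696}$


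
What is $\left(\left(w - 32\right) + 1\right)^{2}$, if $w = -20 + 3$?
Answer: $2304$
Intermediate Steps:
$w = -17$
$\left(\left(w - 32\right) + 1\right)^{2} = \left(\left(-17 - 32\right) + 1\right)^{2} = \left(-49 + 1\right)^{2} = \left(-48\right)^{2} = 2304$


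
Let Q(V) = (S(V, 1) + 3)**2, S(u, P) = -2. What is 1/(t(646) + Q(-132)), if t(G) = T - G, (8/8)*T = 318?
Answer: -1/327 ≈ -0.0030581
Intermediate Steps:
T = 318
Q(V) = 1 (Q(V) = (-2 + 3)**2 = 1**2 = 1)
t(G) = 318 - G
1/(t(646) + Q(-132)) = 1/((318 - 1*646) + 1) = 1/((318 - 646) + 1) = 1/(-328 + 1) = 1/(-327) = -1/327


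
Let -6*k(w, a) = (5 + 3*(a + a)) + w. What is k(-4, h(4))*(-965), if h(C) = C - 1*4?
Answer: 965/6 ≈ 160.83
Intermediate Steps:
h(C) = -4 + C (h(C) = C - 4 = -4 + C)
k(w, a) = -⅚ - a - w/6 (k(w, a) = -((5 + 3*(a + a)) + w)/6 = -((5 + 3*(2*a)) + w)/6 = -((5 + 6*a) + w)/6 = -(5 + w + 6*a)/6 = -⅚ - a - w/6)
k(-4, h(4))*(-965) = (-⅚ - (-4 + 4) - ⅙*(-4))*(-965) = (-⅚ - 1*0 + ⅔)*(-965) = (-⅚ + 0 + ⅔)*(-965) = -⅙*(-965) = 965/6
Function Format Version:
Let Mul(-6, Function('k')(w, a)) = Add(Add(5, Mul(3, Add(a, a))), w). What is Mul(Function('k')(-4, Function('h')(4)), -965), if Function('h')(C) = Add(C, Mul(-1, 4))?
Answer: Rational(965, 6) ≈ 160.83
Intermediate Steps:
Function('h')(C) = Add(-4, C) (Function('h')(C) = Add(C, -4) = Add(-4, C))
Function('k')(w, a) = Add(Rational(-5, 6), Mul(-1, a), Mul(Rational(-1, 6), w)) (Function('k')(w, a) = Mul(Rational(-1, 6), Add(Add(5, Mul(3, Add(a, a))), w)) = Mul(Rational(-1, 6), Add(Add(5, Mul(3, Mul(2, a))), w)) = Mul(Rational(-1, 6), Add(Add(5, Mul(6, a)), w)) = Mul(Rational(-1, 6), Add(5, w, Mul(6, a))) = Add(Rational(-5, 6), Mul(-1, a), Mul(Rational(-1, 6), w)))
Mul(Function('k')(-4, Function('h')(4)), -965) = Mul(Add(Rational(-5, 6), Mul(-1, Add(-4, 4)), Mul(Rational(-1, 6), -4)), -965) = Mul(Add(Rational(-5, 6), Mul(-1, 0), Rational(2, 3)), -965) = Mul(Add(Rational(-5, 6), 0, Rational(2, 3)), -965) = Mul(Rational(-1, 6), -965) = Rational(965, 6)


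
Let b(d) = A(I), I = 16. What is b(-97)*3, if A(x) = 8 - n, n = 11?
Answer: -9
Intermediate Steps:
A(x) = -3 (A(x) = 8 - 1*11 = 8 - 11 = -3)
b(d) = -3
b(-97)*3 = -3*3 = -9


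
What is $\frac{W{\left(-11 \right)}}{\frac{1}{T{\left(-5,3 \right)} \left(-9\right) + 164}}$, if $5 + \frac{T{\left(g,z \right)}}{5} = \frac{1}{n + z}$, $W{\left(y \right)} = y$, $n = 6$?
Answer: $-4224$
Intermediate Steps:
$T{\left(g,z \right)} = -25 + \frac{5}{6 + z}$
$\frac{W{\left(-11 \right)}}{\frac{1}{T{\left(-5,3 \right)} \left(-9\right) + 164}} = - \frac{11}{\frac{1}{\frac{5 \left(-29 - 15\right)}{6 + 3} \left(-9\right) + 164}} = - \frac{11}{\frac{1}{\frac{5 \left(-29 - 15\right)}{9} \left(-9\right) + 164}} = - \frac{11}{\frac{1}{5 \cdot \frac{1}{9} \left(-44\right) \left(-9\right) + 164}} = - \frac{11}{\frac{1}{\left(- \frac{220}{9}\right) \left(-9\right) + 164}} = - \frac{11}{\frac{1}{220 + 164}} = - \frac{11}{\frac{1}{384}} = - 11 \frac{1}{\frac{1}{384}} = \left(-11\right) 384 = -4224$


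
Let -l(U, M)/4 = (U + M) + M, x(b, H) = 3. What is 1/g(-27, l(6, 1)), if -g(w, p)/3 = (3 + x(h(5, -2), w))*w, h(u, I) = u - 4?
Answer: 1/486 ≈ 0.0020576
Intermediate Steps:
h(u, I) = -4 + u
l(U, M) = -8*M - 4*U (l(U, M) = -4*((U + M) + M) = -4*((M + U) + M) = -4*(U + 2*M) = -8*M - 4*U)
g(w, p) = -18*w (g(w, p) = -3*(3 + 3)*w = -18*w)
1/g(-27, l(6, 1)) = 1/(-18*(-27)) = 1/486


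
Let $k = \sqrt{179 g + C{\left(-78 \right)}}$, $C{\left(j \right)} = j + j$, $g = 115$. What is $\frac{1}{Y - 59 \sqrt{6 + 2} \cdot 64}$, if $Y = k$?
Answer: $\frac{1}{\sqrt{20429} - 7552 \sqrt{2}} \approx -9.4902 \cdot 10^{-5}$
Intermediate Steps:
$C{\left(j \right)} = 2 j$
$k = \sqrt{20429}$ ($k = \sqrt{179 \cdot 115 + 2 \left(-78\right)} = \sqrt{20585 - 156} = \sqrt{20429} \approx 142.93$)
$Y = \sqrt{20429} \approx 142.93$
$\frac{1}{Y - 59 \sqrt{6 + 2} \cdot 64} = \frac{1}{\sqrt{20429} - 59 \sqrt{6 + 2} \cdot 64} = \frac{1}{\sqrt{20429} - 59 \sqrt{8} \cdot 64} = \frac{1}{\sqrt{20429} - 59 \cdot 2 \sqrt{2} \cdot 64} = \frac{1}{\sqrt{20429} - 59 \cdot 128 \sqrt{2}} = \frac{1}{\sqrt{20429} - 7552 \sqrt{2}}$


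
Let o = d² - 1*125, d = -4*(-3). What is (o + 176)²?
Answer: 38025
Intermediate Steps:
d = 12
o = 19 (o = 12² - 1*125 = 144 - 125 = 19)
(o + 176)² = (19 + 176)² = 195² = 38025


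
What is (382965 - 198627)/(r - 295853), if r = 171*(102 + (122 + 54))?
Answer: -184338/248315 ≈ -0.74236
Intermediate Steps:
r = 47538 (r = 171*(102 + 176) = 171*278 = 47538)
(382965 - 198627)/(r - 295853) = (382965 - 198627)/(47538 - 295853) = 184338/(-248315) = 184338*(-1/248315) = -184338/248315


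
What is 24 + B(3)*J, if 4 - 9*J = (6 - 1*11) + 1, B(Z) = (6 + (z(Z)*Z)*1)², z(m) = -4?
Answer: 56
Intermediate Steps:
B(Z) = (6 - 4*Z)² (B(Z) = (6 - 4*Z*1)² = (6 - 4*Z)²)
J = 8/9 (J = 4/9 - ((6 - 1*11) + 1)/9 = 4/9 - ((6 - 11) + 1)/9 = 4/9 - (-5 + 1)/9 = 4/9 - ⅑*(-4) = 4/9 + 4/9 = 8/9 ≈ 0.88889)
24 + B(3)*J = 24 + (4*(3 - 2*3)²)*(8/9) = 24 + (4*(3 - 6)²)*(8/9) = 24 + (4*(-3)²)*(8/9) = 24 + (4*9)*(8/9) = 24 + 36*(8/9) = 24 + 32 = 56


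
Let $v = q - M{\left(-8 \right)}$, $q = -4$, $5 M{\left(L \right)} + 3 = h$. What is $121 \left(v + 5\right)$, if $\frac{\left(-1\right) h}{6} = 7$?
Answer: $1210$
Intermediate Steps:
$h = -42$ ($h = \left(-6\right) 7 = -42$)
$M{\left(L \right)} = -9$ ($M{\left(L \right)} = - \frac{3}{5} + \frac{1}{5} \left(-42\right) = - \frac{3}{5} - \frac{42}{5} = -9$)
$v = 5$ ($v = -4 - -9 = -4 + 9 = 5$)
$121 \left(v + 5\right) = 121 \left(5 + 5\right) = 121 \cdot 10 = 1210$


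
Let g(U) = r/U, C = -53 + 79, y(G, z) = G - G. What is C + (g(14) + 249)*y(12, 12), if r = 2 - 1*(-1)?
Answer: 26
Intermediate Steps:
y(G, z) = 0
r = 3 (r = 2 + 1 = 3)
C = 26
g(U) = 3/U
C + (g(14) + 249)*y(12, 12) = 26 + (3/14 + 249)*0 = 26 + (3489/14)*0 = 26 + 0 = 26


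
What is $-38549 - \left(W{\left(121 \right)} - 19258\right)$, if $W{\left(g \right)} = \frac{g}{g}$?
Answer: $-19292$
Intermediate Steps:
$W{\left(g \right)} = 1$
$-38549 - \left(W{\left(121 \right)} - 19258\right) = -38549 - \left(1 - 19258\right) = -38549 - -19257 = -38549 + 19257 = -19292$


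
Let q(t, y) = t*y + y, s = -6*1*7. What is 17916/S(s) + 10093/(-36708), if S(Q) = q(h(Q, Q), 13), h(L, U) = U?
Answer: -663040097/19565364 ≈ -33.888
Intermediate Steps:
s = -42 (s = -6*7 = -42)
q(t, y) = y + t*y
S(Q) = 13 + 13*Q (S(Q) = 13*(1 + Q) = 13 + 13*Q)
17916/S(s) + 10093/(-36708) = 17916/(13 + 13*(-42)) + 10093/(-36708) = 17916/(13 - 546) + 10093*(-1/36708) = 17916/(-533) - 10093/36708 = 17916*(-1/533) - 10093/36708 = -17916/533 - 10093/36708 = -663040097/19565364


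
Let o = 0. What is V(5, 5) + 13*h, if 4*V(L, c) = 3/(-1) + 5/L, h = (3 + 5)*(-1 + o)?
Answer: -209/2 ≈ -104.50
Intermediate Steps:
h = -8 (h = (3 + 5)*(-1 + 0) = 8*(-1) = -8)
V(L, c) = -¾ + 5/(4*L) (V(L, c) = (3/(-1) + 5/L)/4 = (3*(-1) + 5/L)/4 = (-3 + 5/L)/4 = -¾ + 5/(4*L))
V(5, 5) + 13*h = (¼)*(5 - 3*5)/5 + 13*(-8) = (¼)*(⅕)*(5 - 15) - 104 = (¼)*(⅕)*(-10) - 104 = -½ - 104 = -209/2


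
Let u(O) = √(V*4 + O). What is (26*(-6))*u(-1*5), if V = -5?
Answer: -780*I ≈ -780.0*I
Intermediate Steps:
u(O) = √(-20 + O) (u(O) = √(-5*4 + O) = √(-20 + O))
(26*(-6))*u(-1*5) = (26*(-6))*√(-20 - 1*5) = -156*√(-20 - 5) = -780*I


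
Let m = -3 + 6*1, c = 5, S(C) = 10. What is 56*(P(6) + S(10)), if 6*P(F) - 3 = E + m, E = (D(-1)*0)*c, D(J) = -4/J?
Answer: 616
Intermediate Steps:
E = 0 (E = (-4/(-1)*0)*5 = (-4*(-1)*0)*5 = (4*0)*5 = 0*5 = 0)
m = 3 (m = -3 + 6 = 3)
P(F) = 1 (P(F) = ½ + (0 + 3)/6 = ½ + (⅙)*3 = ½ + ½ = 1)
56*(P(6) + S(10)) = 56*(1 + 10) = 56*11 = 616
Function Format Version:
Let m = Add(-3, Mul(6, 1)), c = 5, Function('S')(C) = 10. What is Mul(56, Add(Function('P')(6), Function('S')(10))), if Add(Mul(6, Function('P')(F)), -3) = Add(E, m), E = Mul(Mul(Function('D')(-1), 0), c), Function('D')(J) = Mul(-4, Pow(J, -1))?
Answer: 616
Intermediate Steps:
E = 0 (E = Mul(Mul(Mul(-4, Pow(-1, -1)), 0), 5) = Mul(Mul(Mul(-4, -1), 0), 5) = Mul(Mul(4, 0), 5) = Mul(0, 5) = 0)
m = 3 (m = Add(-3, 6) = 3)
Function('P')(F) = 1 (Function('P')(F) = Add(Rational(1, 2), Mul(Rational(1, 6), Add(0, 3))) = Add(Rational(1, 2), Mul(Rational(1, 6), 3)) = Add(Rational(1, 2), Rational(1, 2)) = 1)
Mul(56, Add(Function('P')(6), Function('S')(10))) = Mul(56, Add(1, 10)) = Mul(56, 11) = 616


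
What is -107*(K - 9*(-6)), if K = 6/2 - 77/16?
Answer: -89345/16 ≈ -5584.1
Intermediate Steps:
K = -29/16 (K = 6*(1/2) - 77*1/16 = 3 - 77/16 = -29/16 ≈ -1.8125)
-107*(K - 9*(-6)) = -107*(-29/16 - 9*(-6)) = -107*(-29/16 + 54) = -107*835/16 = -89345/16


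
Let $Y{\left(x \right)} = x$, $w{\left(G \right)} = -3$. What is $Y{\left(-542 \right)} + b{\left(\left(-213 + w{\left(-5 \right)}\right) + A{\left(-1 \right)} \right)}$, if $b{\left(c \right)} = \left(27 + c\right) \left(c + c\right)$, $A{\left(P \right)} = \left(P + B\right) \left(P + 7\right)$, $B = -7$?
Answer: $124594$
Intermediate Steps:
$A{\left(P \right)} = \left(-7 + P\right) \left(7 + P\right)$ ($A{\left(P \right)} = \left(P - 7\right) \left(P + 7\right) = \left(-7 + P\right) \left(7 + P\right)$)
$b{\left(c \right)} = 2 c \left(27 + c\right)$ ($b{\left(c \right)} = \left(27 + c\right) 2 c = 2 c \left(27 + c\right)$)
$Y{\left(-542 \right)} + b{\left(\left(-213 + w{\left(-5 \right)}\right) + A{\left(-1 \right)} \right)} = -542 + 2 \left(\left(-213 - 3\right) - \left(49 - \left(-1\right)^{2}\right)\right) \left(27 - \left(265 - 1\right)\right) = -542 + 2 \left(-216 + \left(-49 + 1\right)\right) \left(27 + \left(-216 + \left(-49 + 1\right)\right)\right) = -542 + 2 \left(-216 - 48\right) \left(27 - 264\right) = -542 + 2 \left(-264\right) \left(27 - 264\right) = -542 + 2 \left(-264\right) \left(-237\right) = -542 + 125136 = 124594$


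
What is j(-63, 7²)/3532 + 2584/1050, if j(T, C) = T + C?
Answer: 2277997/927150 ≈ 2.4570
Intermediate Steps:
j(T, C) = C + T
j(-63, 7²)/3532 + 2584/1050 = (7² - 63)/3532 + 2584/1050 = (49 - 63)*(1/3532) + 2584*(1/1050) = -14*1/3532 + 1292/525 = -7/1766 + 1292/525 = 2277997/927150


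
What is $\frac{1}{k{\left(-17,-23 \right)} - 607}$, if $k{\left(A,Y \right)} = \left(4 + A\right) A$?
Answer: $- \frac{1}{386} \approx -0.0025907$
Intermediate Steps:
$k{\left(A,Y \right)} = A \left(4 + A\right)$
$\frac{1}{k{\left(-17,-23 \right)} - 607} = \frac{1}{- 17 \left(4 - 17\right) - 607} = \frac{1}{\left(-17\right) \left(-13\right) - 607} = \frac{1}{221 - 607} = \frac{1}{-386} = - \frac{1}{386}$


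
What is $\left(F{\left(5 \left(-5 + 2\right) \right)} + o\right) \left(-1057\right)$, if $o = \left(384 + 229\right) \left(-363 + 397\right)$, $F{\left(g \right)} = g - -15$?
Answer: $-22029994$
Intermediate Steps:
$F{\left(g \right)} = 15 + g$ ($F{\left(g \right)} = g + 15 = 15 + g$)
$o = 20842$ ($o = 613 \cdot 34 = 20842$)
$\left(F{\left(5 \left(-5 + 2\right) \right)} + o\right) \left(-1057\right) = \left(\left(15 + 5 \left(-5 + 2\right)\right) + 20842\right) \left(-1057\right) = \left(\left(15 + 5 \left(-3\right)\right) + 20842\right) \left(-1057\right) = \left(\left(15 - 15\right) + 20842\right) \left(-1057\right) = \left(0 + 20842\right) \left(-1057\right) = 20842 \left(-1057\right) = -22029994$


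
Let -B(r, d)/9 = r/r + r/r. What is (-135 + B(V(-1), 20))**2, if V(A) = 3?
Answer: 23409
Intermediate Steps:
B(r, d) = -18 (B(r, d) = -9*(r/r + r/r) = -9*(1 + 1) = -9*2 = -18)
(-135 + B(V(-1), 20))**2 = (-135 - 18)**2 = (-153)**2 = 23409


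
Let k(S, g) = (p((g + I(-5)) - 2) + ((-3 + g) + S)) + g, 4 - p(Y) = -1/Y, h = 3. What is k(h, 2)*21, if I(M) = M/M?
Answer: 189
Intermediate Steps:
I(M) = 1
p(Y) = 4 + 1/Y (p(Y) = 4 - (-1)/Y = 4 + 1/Y)
k(S, g) = 1 + S + 1/(-1 + g) + 2*g (k(S, g) = ((4 + 1/((g + 1) - 2)) + ((-3 + g) + S)) + g = ((4 + 1/((1 + g) - 2)) + (-3 + S + g)) + g = ((4 + 1/(-1 + g)) + (-3 + S + g)) + g = (1 + S + g + 1/(-1 + g)) + g = 1 + S + 1/(-1 + g) + 2*g)
k(h, 2)*21 = ((1 + (-1 + 2)*(1 + 3 + 2*2))/(-1 + 2))*21 = ((1 + 1*(1 + 3 + 4))/1)*21 = (1*(1 + 1*8))*21 = (1*(1 + 8))*21 = (1*9)*21 = 9*21 = 189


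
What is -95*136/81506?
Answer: -6460/40753 ≈ -0.15852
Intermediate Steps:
-95*136/81506 = -12920*1/81506 = -6460/40753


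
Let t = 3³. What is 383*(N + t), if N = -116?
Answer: -34087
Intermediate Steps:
t = 27
383*(N + t) = 383*(-116 + 27) = 383*(-89) = -34087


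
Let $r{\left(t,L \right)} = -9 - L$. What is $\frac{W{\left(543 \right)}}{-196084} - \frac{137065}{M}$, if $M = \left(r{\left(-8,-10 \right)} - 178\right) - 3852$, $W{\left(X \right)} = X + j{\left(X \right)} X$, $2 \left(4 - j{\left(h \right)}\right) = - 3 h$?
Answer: $\frac{4261897}{134232} \approx 31.75$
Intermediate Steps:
$j{\left(h \right)} = 4 + \frac{3 h}{2}$ ($j{\left(h \right)} = 4 - \frac{\left(-3\right) h}{2} = 4 + \frac{3 h}{2}$)
$W{\left(X \right)} = X + X \left(4 + \frac{3 X}{2}\right)$ ($W{\left(X \right)} = X + \left(4 + \frac{3 X}{2}\right) X = X + X \left(4 + \frac{3 X}{2}\right)$)
$M = -4029$ ($M = \left(\left(-9 - -10\right) - 178\right) - 3852 = \left(\left(-9 + 10\right) - 178\right) - 3852 = \left(1 - 178\right) - 3852 = -177 - 3852 = -4029$)
$\frac{W{\left(543 \right)}}{-196084} - \frac{137065}{M} = \frac{\frac{1}{2} \cdot 543 \left(10 + 3 \cdot 543\right)}{-196084} - \frac{137065}{-4029} = \frac{1}{2} \cdot 543 \left(10 + 1629\right) \left(- \frac{1}{196084}\right) - - \frac{1735}{51} = \frac{1}{2} \cdot 543 \cdot 1639 \left(- \frac{1}{196084}\right) + \frac{1735}{51} = \frac{889977}{2} \left(- \frac{1}{196084}\right) + \frac{1735}{51} = - \frac{5973}{2632} + \frac{1735}{51} = \frac{4261897}{134232}$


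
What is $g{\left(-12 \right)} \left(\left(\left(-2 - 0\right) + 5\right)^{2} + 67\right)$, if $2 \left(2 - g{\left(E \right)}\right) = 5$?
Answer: $-38$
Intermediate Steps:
$g{\left(E \right)} = - \frac{1}{2}$ ($g{\left(E \right)} = 2 - \frac{5}{2} = - \frac{1}{2}$)
$g{\left(-12 \right)} \left(\left(\left(-2 - 0\right) + 5\right)^{2} + 67\right) = - \frac{\left(\left(-2 - 0\right) + 5\right)^{2} + 67}{2} = - \frac{\left(\left(-2 + 0\right) + 5\right)^{2} + 67}{2} = - \frac{\left(-2 + 5\right)^{2} + 67}{2} = - \frac{3^{2} + 67}{2} = - \frac{9 + 67}{2} = \left(- \frac{1}{2}\right) 76 = -38$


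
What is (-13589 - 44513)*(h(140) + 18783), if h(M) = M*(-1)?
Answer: -1083195586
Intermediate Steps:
h(M) = -M
(-13589 - 44513)*(h(140) + 18783) = (-13589 - 44513)*(-1*140 + 18783) = -58102*(-140 + 18783) = -58102*18643 = -1083195586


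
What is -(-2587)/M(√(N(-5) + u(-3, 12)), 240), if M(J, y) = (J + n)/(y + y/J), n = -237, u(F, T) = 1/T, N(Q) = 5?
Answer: -253319040/96281 - 515330400*√183/5873141 ≈ -3818.0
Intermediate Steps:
M(J, y) = (-237 + J)/(y + y/J) (M(J, y) = (J - 237)/(y + y/J) = (-237 + J)/(y + y/J))
-(-2587)/M(√(N(-5) + u(-3, 12)), 240) = -(-2587)/(√(5 + 1/12)*(-237 + √(5 + 1/12))/(240*(1 + √(5 + 1/12)))) = -(-2587)/(√(5 + 1/12)*(1/240)*(-237 + √(5 + 1/12))/(1 + √(5 + 1/12))) = -(-2587)/(√(61/12)*(1/240)*(-237 + √(61/12))/(1 + √(61/12))) = -(-2587)/((√183/6)*(1/240)*(-237 + √183/6)/(1 + √183/6)) = -(-2587)/(√183*(-237 + √183/6)/(1440*(1 + √183/6))) = -(-2587)*480*√183*(1 + √183/6)/(61*(-237 + √183/6)) = -(-1241760)*√183*(1 + √183/6)/(61*(-237 + √183/6)) = 1241760*√183*(1 + √183/6)/(61*(-237 + √183/6))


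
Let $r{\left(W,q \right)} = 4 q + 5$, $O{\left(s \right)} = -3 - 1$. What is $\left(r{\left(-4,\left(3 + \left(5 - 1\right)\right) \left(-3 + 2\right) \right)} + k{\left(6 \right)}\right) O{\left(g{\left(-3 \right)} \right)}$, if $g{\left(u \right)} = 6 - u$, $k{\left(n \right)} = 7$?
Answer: $64$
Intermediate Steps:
$O{\left(s \right)} = -4$ ($O{\left(s \right)} = -3 - 1 = -4$)
$r{\left(W,q \right)} = 5 + 4 q$
$\left(r{\left(-4,\left(3 + \left(5 - 1\right)\right) \left(-3 + 2\right) \right)} + k{\left(6 \right)}\right) O{\left(g{\left(-3 \right)} \right)} = \left(\left(5 + 4 \left(3 + \left(5 - 1\right)\right) \left(-3 + 2\right)\right) + 7\right) \left(-4\right) = \left(\left(5 + 4 \left(3 + 4\right) \left(-1\right)\right) + 7\right) \left(-4\right) = \left(\left(5 + 4 \cdot 7 \left(-1\right)\right) + 7\right) \left(-4\right) = \left(\left(5 + 4 \left(-7\right)\right) + 7\right) \left(-4\right) = \left(\left(5 - 28\right) + 7\right) \left(-4\right) = \left(-23 + 7\right) \left(-4\right) = \left(-16\right) \left(-4\right) = 64$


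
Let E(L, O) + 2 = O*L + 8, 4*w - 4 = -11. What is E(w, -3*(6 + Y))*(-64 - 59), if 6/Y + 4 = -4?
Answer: -66051/16 ≈ -4128.2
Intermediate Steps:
Y = -¾ (Y = 6/(-4 - 4) = 6/(-8) = 6*(-⅛) = -¾ ≈ -0.75000)
w = -7/4 (w = 1 + (¼)*(-11) = 1 - 11/4 = -7/4 ≈ -1.7500)
E(L, O) = 6 + L*O (E(L, O) = -2 + (O*L + 8) = -2 + (L*O + 8) = -2 + (8 + L*O) = 6 + L*O)
E(w, -3*(6 + Y))*(-64 - 59) = (6 - (-21)*(6 - ¾)/4)*(-64 - 59) = (6 - (-21)*21/(4*4))*(-123) = (6 - 7/4*(-63/4))*(-123) = (6 + 441/16)*(-123) = (537/16)*(-123) = -66051/16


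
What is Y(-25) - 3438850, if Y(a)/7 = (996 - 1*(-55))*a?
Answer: -3622775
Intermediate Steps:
Y(a) = 7357*a (Y(a) = 7*((996 - 1*(-55))*a) = 7*((996 + 55)*a) = 7*(1051*a) = 7357*a)
Y(-25) - 3438850 = 7357*(-25) - 3438850 = -183925 - 3438850 = -3622775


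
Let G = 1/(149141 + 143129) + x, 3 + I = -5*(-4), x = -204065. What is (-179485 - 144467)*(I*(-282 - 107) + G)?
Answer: 9973649370940584/146135 ≈ 6.8250e+10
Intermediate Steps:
I = 17 (I = -3 - 5*(-4) = -3 + 20 = 17)
G = -59642077549/292270 (G = 1/(149141 + 143129) - 204065 = 1/292270 - 204065 = -59642077549/292270 ≈ -2.0407e+5)
(-179485 - 144467)*(I*(-282 - 107) + G) = (-179485 - 144467)*(17*(-282 - 107) - 59642077549/292270) = -323952*(17*(-389) - 59642077549/292270) = -323952*(-6613 - 59642077549/292270) = -323952*(-61574859059/292270) = 9973649370940584/146135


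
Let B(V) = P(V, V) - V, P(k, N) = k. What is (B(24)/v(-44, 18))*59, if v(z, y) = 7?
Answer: 0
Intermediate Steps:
B(V) = 0 (B(V) = V - V = 0)
(B(24)/v(-44, 18))*59 = (0/7)*59 = (0*(⅐))*59 = 0*59 = 0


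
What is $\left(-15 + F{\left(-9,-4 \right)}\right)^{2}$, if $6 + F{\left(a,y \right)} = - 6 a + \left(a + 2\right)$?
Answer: $676$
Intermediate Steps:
$F{\left(a,y \right)} = -4 - 5 a$ ($F{\left(a,y \right)} = -6 - \left(-2 + 5 a\right) = -4 - 5 a$)
$\left(-15 + F{\left(-9,-4 \right)}\right)^{2} = \left(-15 - -41\right)^{2} = \left(-15 + \left(-4 + 45\right)\right)^{2} = \left(-15 + 41\right)^{2} = 26^{2} = 676$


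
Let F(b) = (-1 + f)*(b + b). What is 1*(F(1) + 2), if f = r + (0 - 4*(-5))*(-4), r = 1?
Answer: -158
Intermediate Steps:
f = -79 (f = 1 + (0 - 4*(-5))*(-4) = 1 + (0 + 20)*(-4) = 1 + 20*(-4) = 1 - 80 = -79)
F(b) = -160*b (F(b) = (-1 - 79)*(b + b) = -160*b)
1*(F(1) + 2) = 1*(-160*1 + 2) = 1*(-160 + 2) = 1*(-158) = -158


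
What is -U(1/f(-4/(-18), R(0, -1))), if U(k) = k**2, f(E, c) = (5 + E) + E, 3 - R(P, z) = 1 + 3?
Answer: -81/2401 ≈ -0.033736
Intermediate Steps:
R(P, z) = -1 (R(P, z) = 3 - (1 + 3) = 3 - 1*4 = 3 - 4 = -1)
f(E, c) = 5 + 2*E
-U(1/f(-4/(-18), R(0, -1))) = -(1/(5 + 2*(-4/(-18))))**2 = -(1/(5 + 2*(-4*(-1/18))))**2 = -(1/(5 + 2*(2/9)))**2 = -(1/(5 + 4/9))**2 = -(1/(49/9))**2 = -(9/49)**2 = -1*81/2401 = -81/2401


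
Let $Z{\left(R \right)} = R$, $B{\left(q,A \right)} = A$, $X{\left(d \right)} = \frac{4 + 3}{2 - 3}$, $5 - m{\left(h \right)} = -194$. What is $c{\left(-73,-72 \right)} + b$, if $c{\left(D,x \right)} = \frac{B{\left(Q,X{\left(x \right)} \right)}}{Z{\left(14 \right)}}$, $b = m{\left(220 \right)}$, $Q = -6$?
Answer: $\frac{397}{2} \approx 198.5$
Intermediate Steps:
$m{\left(h \right)} = 199$ ($m{\left(h \right)} = 5 - -194 = 5 + 194 = 199$)
$b = 199$
$X{\left(d \right)} = -7$ ($X{\left(d \right)} = \frac{7}{-1} = 7 \left(-1\right) = -7$)
$c{\left(D,x \right)} = - \frac{1}{2}$ ($c{\left(D,x \right)} = - \frac{7}{14} = \left(-7\right) \frac{1}{14} = - \frac{1}{2}$)
$c{\left(-73,-72 \right)} + b = - \frac{1}{2} + 199 = \frac{397}{2}$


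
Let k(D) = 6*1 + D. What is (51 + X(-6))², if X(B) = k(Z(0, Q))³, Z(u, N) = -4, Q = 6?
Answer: 3481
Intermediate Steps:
k(D) = 6 + D
X(B) = 8 (X(B) = (6 - 4)³ = 2³ = 8)
(51 + X(-6))² = (51 + 8)² = 59² = 3481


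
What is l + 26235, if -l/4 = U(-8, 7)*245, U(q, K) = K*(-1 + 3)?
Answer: 12515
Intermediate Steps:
U(q, K) = 2*K (U(q, K) = K*2 = 2*K)
l = -13720 (l = -4*2*7*245 = -56*245 = -4*3430 = -13720)
l + 26235 = -13720 + 26235 = 12515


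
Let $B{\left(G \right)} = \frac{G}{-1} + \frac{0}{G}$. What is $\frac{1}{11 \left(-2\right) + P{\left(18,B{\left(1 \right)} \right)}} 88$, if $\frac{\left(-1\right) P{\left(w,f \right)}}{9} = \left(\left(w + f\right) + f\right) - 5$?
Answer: $- \frac{8}{11} \approx -0.72727$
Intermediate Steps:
$B{\left(G \right)} = - G$ ($B{\left(G \right)} = G \left(-1\right) + 0 = - G + 0 = - G$)
$P{\left(w,f \right)} = 45 - 18 f - 9 w$ ($P{\left(w,f \right)} = - 9 \left(\left(\left(w + f\right) + f\right) - 5\right) = - 9 \left(\left(\left(f + w\right) + f\right) - 5\right) = - 9 \left(\left(w + 2 f\right) - 5\right) = - 9 \left(-5 + w + 2 f\right) = 45 - 18 f - 9 w$)
$\frac{1}{11 \left(-2\right) + P{\left(18,B{\left(1 \right)} \right)}} 88 = \frac{1}{11 \left(-2\right) - \left(117 + 18 \left(-1\right) 1\right)} 88 = \frac{1}{-22 - 99} \cdot 88 = \frac{1}{-121} \cdot 88 = \left(- \frac{1}{121}\right) 88 = - \frac{8}{11}$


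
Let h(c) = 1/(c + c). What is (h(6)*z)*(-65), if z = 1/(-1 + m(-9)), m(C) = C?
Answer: 13/24 ≈ 0.54167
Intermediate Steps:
h(c) = 1/(2*c)
z = -⅒ (z = 1/(-1 - 9) = 1/(-10) = -⅒ ≈ -0.10000)
(h(6)*z)*(-65) = (((½)/6)*(-⅒))*(-65) = (((½)*(⅙))*(-⅒))*(-65) = ((1/12)*(-⅒))*(-65) = -1/120*(-65) = 13/24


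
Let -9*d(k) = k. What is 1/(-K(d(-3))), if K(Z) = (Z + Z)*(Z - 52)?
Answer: 9/310 ≈ 0.029032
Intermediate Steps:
d(k) = -k/9
K(Z) = 2*Z*(-52 + Z) (K(Z) = (2*Z)*(-52 + Z) = 2*Z*(-52 + Z))
1/(-K(d(-3))) = 1/(-2*(-1/9*(-3))*(-52 - 1/9*(-3))) = 1/(-2*(-52 + 1/3)/3) = 1/(-2*(-155)/(3*3)) = 1/(-1*(-310/9)) = 1/(310/9) = 9/310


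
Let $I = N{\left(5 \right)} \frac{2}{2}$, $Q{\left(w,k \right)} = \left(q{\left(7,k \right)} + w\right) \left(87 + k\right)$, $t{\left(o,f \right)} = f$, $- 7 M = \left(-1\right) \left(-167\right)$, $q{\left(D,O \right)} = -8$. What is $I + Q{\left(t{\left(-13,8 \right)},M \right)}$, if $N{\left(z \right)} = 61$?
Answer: $61$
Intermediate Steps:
$M = - \frac{167}{7}$ ($M = - \frac{\left(-1\right) \left(-167\right)}{7} = \left(- \frac{1}{7}\right) 167 = - \frac{167}{7} \approx -23.857$)
$Q{\left(w,k \right)} = \left(-8 + w\right) \left(87 + k\right)$
$I = 61$ ($I = 61 \cdot \frac{2}{2} = 61 \cdot 2 \cdot \frac{1}{2} = 61 \cdot 1 = 61$)
$I + Q{\left(t{\left(-13,8 \right)},M \right)} = 61 - 0 = 61 + \left(-696 + \frac{1336}{7} + 696 - \frac{1336}{7}\right) = 61 + 0 = 61$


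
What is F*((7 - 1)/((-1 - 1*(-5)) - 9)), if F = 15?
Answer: -18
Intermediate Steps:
F*((7 - 1)/((-1 - 1*(-5)) - 9)) = 15*((7 - 1)/((-1 - 1*(-5)) - 9)) = 15*(6/((-1 + 5) - 9)) = 15*(6/(4 - 9)) = 15*(6/(-5)) = 15*(6*(-⅕)) = 15*(-6/5) = -18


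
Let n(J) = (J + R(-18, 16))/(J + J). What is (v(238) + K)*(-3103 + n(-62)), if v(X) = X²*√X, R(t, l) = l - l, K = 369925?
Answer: -2295384625/2 - 175738010*√238 ≈ -3.8588e+9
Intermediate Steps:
R(t, l) = 0
n(J) = ½ (n(J) = (J + 0)/(J + J) = J/((2*J)) = J*(1/(2*J)) = ½)
v(X) = X^(5/2)
(v(238) + K)*(-3103 + n(-62)) = (238^(5/2) + 369925)*(-3103 + ½) = (56644*√238 + 369925)*(-6205/2) = (369925 + 56644*√238)*(-6205/2) = -2295384625/2 - 175738010*√238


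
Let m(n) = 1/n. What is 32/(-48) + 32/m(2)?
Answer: 190/3 ≈ 63.333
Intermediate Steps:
32/(-48) + 32/m(2) = 32/(-48) + 32/(1/2) = 32*(-1/48) + 32/(½) = -⅔ + 32*2 = -⅔ + 64 = 190/3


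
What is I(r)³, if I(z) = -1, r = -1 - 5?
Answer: -1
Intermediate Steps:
r = -6
I(r)³ = (-1)³ = -1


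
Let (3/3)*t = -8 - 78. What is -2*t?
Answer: 172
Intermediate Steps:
t = -86 (t = -8 - 78 = -86)
-2*t = -2*(-86) = 172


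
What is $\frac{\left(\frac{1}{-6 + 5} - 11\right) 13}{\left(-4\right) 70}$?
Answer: $\frac{39}{70} \approx 0.55714$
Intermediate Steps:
$\frac{\left(\frac{1}{-6 + 5} - 11\right) 13}{\left(-4\right) 70} = \frac{\left(\frac{1}{-1} - 11\right) 13}{-280} = \left(-1 - 11\right) 13 \left(- \frac{1}{280}\right) = \left(-12\right) 13 \left(- \frac{1}{280}\right) = \left(-156\right) \left(- \frac{1}{280}\right) = \frac{39}{70}$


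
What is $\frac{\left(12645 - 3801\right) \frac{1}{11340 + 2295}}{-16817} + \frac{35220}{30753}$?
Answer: $\frac{1488053584}{1299365505} \approx 1.1452$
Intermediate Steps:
$\frac{\left(12645 - 3801\right) \frac{1}{11340 + 2295}}{-16817} + \frac{35220}{30753} = \frac{8844}{13635} \left(- \frac{1}{16817}\right) + 35220 \cdot \frac{1}{30753} = 8844 \cdot \frac{1}{13635} \left(- \frac{1}{16817}\right) + \frac{11740}{10251} = \frac{2948}{4545} \left(- \frac{1}{16817}\right) + \frac{11740}{10251} = - \frac{44}{1140795} + \frac{11740}{10251} = \frac{1488053584}{1299365505}$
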